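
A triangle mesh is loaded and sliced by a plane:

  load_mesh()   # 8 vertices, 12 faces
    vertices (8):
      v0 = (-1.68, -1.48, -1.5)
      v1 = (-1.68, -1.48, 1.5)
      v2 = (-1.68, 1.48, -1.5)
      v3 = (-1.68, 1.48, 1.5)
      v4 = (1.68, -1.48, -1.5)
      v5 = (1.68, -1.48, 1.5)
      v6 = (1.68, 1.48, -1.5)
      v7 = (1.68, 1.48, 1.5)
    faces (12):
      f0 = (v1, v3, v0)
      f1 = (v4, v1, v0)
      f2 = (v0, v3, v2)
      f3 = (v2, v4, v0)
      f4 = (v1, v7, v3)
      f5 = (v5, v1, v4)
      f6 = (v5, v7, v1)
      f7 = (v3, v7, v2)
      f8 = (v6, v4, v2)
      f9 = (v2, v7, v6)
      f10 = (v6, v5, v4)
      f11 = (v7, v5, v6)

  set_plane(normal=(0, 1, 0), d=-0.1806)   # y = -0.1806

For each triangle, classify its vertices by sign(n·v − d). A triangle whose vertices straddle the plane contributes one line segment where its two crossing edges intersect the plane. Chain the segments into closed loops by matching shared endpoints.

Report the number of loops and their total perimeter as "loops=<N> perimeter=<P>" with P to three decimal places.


loops=1 perimeter=12.720

Straddling triangles (8 of 12):
  (v1,v3,v0) [-+-] → (-1.68, -0.1806, 1.5)–(-1.68, -0.1806, -0.183041)  len=1.6830
  (v0,v3,v2) [-++] → (-1.68, -0.1806, -0.183041)–(-1.68, -0.1806, -1.5)  len=1.3170
  (v2,v4,v0) [+--] → (0.205005, -0.1806, -1.5)–(-1.68, -0.1806, -1.5)  len=1.8850
  (v1,v7,v3) [-++] → (-0.205005, -0.1806, 1.5)–(-1.68, -0.1806, 1.5)  len=1.4750
  (v5,v7,v1) [-+-] → (1.68, -0.1806, 1.5)–(-0.205005, -0.1806, 1.5)  len=1.8850
  (v6,v4,v2) [+-+] → (1.68, -0.1806, -1.5)–(0.205005, -0.1806, -1.5)  len=1.4750
  (v6,v5,v4) [+--] → (1.68, -0.1806, 0.183041)–(1.68, -0.1806, -1.5)  len=1.6830
  (v7,v5,v6) [+-+] → (1.68, -0.1806, 1.5)–(1.68, -0.1806, 0.183041)  len=1.3170

Chained into 1 loop(s):
  loop 1: 8 segments, perimeter = 12.7200
Total perimeter = 12.720


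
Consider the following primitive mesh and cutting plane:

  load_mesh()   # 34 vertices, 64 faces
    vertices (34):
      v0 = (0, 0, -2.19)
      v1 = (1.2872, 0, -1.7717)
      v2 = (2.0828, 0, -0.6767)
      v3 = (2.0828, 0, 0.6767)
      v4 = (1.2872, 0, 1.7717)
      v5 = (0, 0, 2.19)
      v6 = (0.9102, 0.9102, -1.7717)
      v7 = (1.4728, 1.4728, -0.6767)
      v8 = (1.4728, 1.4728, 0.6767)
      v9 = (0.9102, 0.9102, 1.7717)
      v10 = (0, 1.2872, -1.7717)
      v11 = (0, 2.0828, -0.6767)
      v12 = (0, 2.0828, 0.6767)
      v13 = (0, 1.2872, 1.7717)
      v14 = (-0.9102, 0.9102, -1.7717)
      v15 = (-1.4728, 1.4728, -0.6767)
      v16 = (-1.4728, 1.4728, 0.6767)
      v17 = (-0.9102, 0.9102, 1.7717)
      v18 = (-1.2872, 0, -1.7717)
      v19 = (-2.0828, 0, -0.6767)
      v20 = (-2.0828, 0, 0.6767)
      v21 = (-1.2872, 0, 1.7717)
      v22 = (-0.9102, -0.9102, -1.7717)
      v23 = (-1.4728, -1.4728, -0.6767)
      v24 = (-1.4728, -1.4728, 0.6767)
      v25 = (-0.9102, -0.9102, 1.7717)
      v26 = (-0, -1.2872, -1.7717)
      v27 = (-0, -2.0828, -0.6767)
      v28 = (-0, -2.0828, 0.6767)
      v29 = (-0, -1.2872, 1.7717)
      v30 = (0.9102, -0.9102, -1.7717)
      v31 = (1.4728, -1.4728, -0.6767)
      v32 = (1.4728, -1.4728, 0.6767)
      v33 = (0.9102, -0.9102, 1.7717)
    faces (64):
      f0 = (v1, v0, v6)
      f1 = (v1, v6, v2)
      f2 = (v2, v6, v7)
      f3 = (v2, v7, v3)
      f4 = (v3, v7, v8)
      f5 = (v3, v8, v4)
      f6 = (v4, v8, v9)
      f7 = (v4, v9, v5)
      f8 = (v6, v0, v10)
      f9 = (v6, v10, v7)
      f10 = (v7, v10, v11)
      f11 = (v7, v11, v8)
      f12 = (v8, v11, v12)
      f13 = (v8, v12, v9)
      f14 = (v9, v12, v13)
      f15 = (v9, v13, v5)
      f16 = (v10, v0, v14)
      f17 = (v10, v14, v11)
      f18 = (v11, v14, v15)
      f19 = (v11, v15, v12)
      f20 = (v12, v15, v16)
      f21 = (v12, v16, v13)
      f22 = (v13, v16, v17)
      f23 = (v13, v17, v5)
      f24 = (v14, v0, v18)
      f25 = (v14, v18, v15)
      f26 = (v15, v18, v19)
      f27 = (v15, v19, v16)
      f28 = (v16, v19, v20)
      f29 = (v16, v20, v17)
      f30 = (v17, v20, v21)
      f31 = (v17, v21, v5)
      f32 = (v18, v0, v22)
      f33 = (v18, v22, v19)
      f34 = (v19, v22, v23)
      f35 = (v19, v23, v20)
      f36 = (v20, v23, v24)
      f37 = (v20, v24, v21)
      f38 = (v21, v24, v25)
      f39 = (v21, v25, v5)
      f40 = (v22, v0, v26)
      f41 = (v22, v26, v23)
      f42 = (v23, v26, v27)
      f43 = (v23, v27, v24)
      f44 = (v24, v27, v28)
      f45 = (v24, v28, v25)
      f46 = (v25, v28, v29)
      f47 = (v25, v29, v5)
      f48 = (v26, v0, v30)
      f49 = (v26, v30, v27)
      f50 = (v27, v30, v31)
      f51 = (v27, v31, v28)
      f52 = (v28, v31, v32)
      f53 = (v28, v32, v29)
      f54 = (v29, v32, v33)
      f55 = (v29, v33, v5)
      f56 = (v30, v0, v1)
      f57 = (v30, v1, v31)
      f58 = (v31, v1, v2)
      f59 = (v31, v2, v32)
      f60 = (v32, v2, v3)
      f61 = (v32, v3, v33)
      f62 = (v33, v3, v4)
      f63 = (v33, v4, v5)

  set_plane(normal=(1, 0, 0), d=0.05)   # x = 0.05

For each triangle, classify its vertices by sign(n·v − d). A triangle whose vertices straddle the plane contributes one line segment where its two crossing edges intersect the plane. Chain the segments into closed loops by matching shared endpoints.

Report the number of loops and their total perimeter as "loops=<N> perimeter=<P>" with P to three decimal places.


loops=1 perimeter=13.439

Straddling triangles (20 of 64):
  (v1,v0,v6) [+-+] → (0.05, 0, -2.17375)–(0.05, 0.05, -2.16702)  len=0.0505
  (v4,v9,v5) [++-] → (0.05, 0.05, 2.16702)–(0.05, 0, 2.17375)  len=0.0505
  (v6,v0,v10) [+--] → (0.05, 0.05, -2.16702)–(0.05, 1.26649, -1.7717)  len=1.2791
  (v6,v10,v7) [+-+] → (0.05, 1.26649, -1.7717)–(0.05, 1.2935, -1.73453)  len=0.0460
  (v7,v10,v11) [+--] → (0.05, 1.2935, -1.73453)–(0.05, 2.06209, -0.6767)  len=1.3076
  (v7,v11,v8) [+-+] → (0.05, 2.06209, -0.6767)–(0.05, 2.06209, -0.630754)  len=0.0459
  (v8,v11,v12) [+--] → (0.05, 2.06209, -0.630754)–(0.05, 2.06209, 0.6767)  len=1.3075
  (v8,v12,v9) [+-+] → (0.05, 2.06209, 0.6767)–(0.05, 2.01839, 0.736852)  len=0.0744
  (v9,v12,v13) [+--] → (0.05, 2.01839, 0.736852)–(0.05, 1.26649, 1.7717)  len=1.2792
  (v9,v13,v5) [+--] → (0.05, 1.26649, 1.7717)–(0.05, 0.05, 2.16702)  len=1.2791
  (v26,v0,v30) [--+] → (0.05, -0.05, -2.16702)–(0.05, -1.26649, -1.7717)  len=1.2791
  (v26,v30,v27) [-+-] → (0.05, -1.26649, -1.7717)–(0.05, -2.01839, -0.736852)  len=1.2792
  (v27,v30,v31) [-++] → (0.05, -2.01839, -0.736852)–(0.05, -2.06209, -0.6767)  len=0.0744
  (v27,v31,v28) [-+-] → (0.05, -2.06209, -0.6767)–(0.05, -2.06209, 0.630754)  len=1.3075
  (v28,v31,v32) [-++] → (0.05, -2.06209, 0.630754)–(0.05, -2.06209, 0.6767)  len=0.0459
  (v28,v32,v29) [-+-] → (0.05, -2.06209, 0.6767)–(0.05, -1.2935, 1.73453)  len=1.3076
  (v29,v32,v33) [-++] → (0.05, -1.2935, 1.73453)–(0.05, -1.26649, 1.7717)  len=0.0460
  (v29,v33,v5) [-+-] → (0.05, -1.26649, 1.7717)–(0.05, -0.05, 2.16702)  len=1.2791
  (v30,v0,v1) [+-+] → (0.05, -0.05, -2.16702)–(0.05, 0, -2.17375)  len=0.0505
  (v33,v4,v5) [++-] → (0.05, 0, 2.17375)–(0.05, -0.05, 2.16702)  len=0.0505

Chained into 1 loop(s):
  loop 1: 20 segments, perimeter = 13.4391
Total perimeter = 13.439


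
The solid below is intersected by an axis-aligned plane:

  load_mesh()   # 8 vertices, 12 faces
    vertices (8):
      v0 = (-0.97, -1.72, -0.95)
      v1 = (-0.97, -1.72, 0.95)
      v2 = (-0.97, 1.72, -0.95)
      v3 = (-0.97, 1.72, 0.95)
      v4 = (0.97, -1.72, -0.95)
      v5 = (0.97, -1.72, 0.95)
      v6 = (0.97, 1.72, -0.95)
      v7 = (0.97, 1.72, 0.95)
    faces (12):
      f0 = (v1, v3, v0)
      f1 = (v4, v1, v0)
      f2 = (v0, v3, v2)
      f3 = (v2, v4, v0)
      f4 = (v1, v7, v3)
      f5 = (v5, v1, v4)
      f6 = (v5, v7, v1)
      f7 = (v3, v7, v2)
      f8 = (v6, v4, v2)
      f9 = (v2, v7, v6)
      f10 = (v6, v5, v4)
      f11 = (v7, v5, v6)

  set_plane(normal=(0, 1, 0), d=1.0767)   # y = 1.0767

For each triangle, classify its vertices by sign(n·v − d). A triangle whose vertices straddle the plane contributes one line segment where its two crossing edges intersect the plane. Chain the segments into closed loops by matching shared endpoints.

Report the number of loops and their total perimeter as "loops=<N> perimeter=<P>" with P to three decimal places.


Straddling triangles (8 of 12):
  (v1,v3,v0) [-+-] → (-0.97, 1.0767, 0.95)–(-0.97, 1.0767, 0.594689)  len=0.3553
  (v0,v3,v2) [-++] → (-0.97, 1.0767, 0.594689)–(-0.97, 1.0767, -0.95)  len=1.5447
  (v2,v4,v0) [+--] → (-0.607209, 1.0767, -0.95)–(-0.97, 1.0767, -0.95)  len=0.3628
  (v1,v7,v3) [-++] → (0.607209, 1.0767, 0.95)–(-0.97, 1.0767, 0.95)  len=1.5772
  (v5,v7,v1) [-+-] → (0.97, 1.0767, 0.95)–(0.607209, 1.0767, 0.95)  len=0.3628
  (v6,v4,v2) [+-+] → (0.97, 1.0767, -0.95)–(-0.607209, 1.0767, -0.95)  len=1.5772
  (v6,v5,v4) [+--] → (0.97, 1.0767, -0.594689)–(0.97, 1.0767, -0.95)  len=0.3553
  (v7,v5,v6) [+-+] → (0.97, 1.0767, 0.95)–(0.97, 1.0767, -0.594689)  len=1.5447

Chained into 1 loop(s):
  loop 1: 8 segments, perimeter = 7.6800
Total perimeter = 7.680

loops=1 perimeter=7.680


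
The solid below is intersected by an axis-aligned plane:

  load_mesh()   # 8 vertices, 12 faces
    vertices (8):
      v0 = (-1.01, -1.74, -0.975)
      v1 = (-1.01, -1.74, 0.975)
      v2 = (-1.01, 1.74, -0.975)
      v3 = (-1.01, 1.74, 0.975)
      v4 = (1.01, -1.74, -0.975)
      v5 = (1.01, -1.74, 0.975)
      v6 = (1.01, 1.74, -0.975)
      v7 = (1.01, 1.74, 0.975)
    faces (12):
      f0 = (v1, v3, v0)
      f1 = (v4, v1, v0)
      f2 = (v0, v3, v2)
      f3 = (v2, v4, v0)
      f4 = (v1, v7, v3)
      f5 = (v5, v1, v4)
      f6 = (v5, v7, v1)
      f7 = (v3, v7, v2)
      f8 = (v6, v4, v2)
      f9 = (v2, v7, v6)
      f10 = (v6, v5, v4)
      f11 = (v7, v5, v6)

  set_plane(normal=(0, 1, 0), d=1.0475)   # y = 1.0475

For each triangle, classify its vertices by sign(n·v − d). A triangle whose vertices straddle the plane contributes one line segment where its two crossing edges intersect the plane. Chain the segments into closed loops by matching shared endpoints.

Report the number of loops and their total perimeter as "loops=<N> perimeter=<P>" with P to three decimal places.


Straddling triangles (8 of 12):
  (v1,v3,v0) [-+-] → (-1.01, 1.0475, 0.975)–(-1.01, 1.0475, 0.586961)  len=0.3880
  (v0,v3,v2) [-++] → (-1.01, 1.0475, 0.586961)–(-1.01, 1.0475, -0.975)  len=1.5620
  (v2,v4,v0) [+--] → (-0.608032, 1.0475, -0.975)–(-1.01, 1.0475, -0.975)  len=0.4020
  (v1,v7,v3) [-++] → (0.608032, 1.0475, 0.975)–(-1.01, 1.0475, 0.975)  len=1.6180
  (v5,v7,v1) [-+-] → (1.01, 1.0475, 0.975)–(0.608032, 1.0475, 0.975)  len=0.4020
  (v6,v4,v2) [+-+] → (1.01, 1.0475, -0.975)–(-0.608032, 1.0475, -0.975)  len=1.6180
  (v6,v5,v4) [+--] → (1.01, 1.0475, -0.586961)–(1.01, 1.0475, -0.975)  len=0.3880
  (v7,v5,v6) [+-+] → (1.01, 1.0475, 0.975)–(1.01, 1.0475, -0.586961)  len=1.5620

Chained into 1 loop(s):
  loop 1: 8 segments, perimeter = 7.9400
Total perimeter = 7.940

loops=1 perimeter=7.940


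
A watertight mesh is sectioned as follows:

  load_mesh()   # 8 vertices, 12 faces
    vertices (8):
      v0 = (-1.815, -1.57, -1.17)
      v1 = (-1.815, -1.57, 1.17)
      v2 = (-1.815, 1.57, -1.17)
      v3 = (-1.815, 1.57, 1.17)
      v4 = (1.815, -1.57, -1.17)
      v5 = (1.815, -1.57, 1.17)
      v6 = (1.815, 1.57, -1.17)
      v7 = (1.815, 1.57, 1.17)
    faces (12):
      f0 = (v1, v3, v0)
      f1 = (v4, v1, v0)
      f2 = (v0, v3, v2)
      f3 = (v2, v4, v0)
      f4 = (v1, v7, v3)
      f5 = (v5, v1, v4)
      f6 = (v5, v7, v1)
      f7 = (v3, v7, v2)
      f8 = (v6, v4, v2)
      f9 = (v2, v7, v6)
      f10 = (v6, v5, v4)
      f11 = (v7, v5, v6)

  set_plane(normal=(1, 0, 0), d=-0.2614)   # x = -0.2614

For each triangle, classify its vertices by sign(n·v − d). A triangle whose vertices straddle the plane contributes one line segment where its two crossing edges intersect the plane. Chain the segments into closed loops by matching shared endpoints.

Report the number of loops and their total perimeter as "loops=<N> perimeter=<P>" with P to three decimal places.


loops=1 perimeter=10.960

Straddling triangles (8 of 12):
  (v4,v1,v0) [+--] → (-0.2614, -1.57, 0.168506)–(-0.2614, -1.57, -1.17)  len=1.3385
  (v2,v4,v0) [-+-] → (-0.2614, 0.226115, -1.17)–(-0.2614, -1.57, -1.17)  len=1.7961
  (v1,v7,v3) [-+-] → (-0.2614, -0.226115, 1.17)–(-0.2614, 1.57, 1.17)  len=1.7961
  (v5,v1,v4) [+-+] → (-0.2614, -1.57, 1.17)–(-0.2614, -1.57, 0.168506)  len=1.0015
  (v5,v7,v1) [++-] → (-0.2614, -0.226115, 1.17)–(-0.2614, -1.57, 1.17)  len=1.3439
  (v3,v7,v2) [-+-] → (-0.2614, 1.57, 1.17)–(-0.2614, 1.57, -0.168506)  len=1.3385
  (v6,v4,v2) [++-] → (-0.2614, 0.226115, -1.17)–(-0.2614, 1.57, -1.17)  len=1.3439
  (v2,v7,v6) [-++] → (-0.2614, 1.57, -0.168506)–(-0.2614, 1.57, -1.17)  len=1.0015

Chained into 1 loop(s):
  loop 1: 8 segments, perimeter = 10.9600
Total perimeter = 10.960


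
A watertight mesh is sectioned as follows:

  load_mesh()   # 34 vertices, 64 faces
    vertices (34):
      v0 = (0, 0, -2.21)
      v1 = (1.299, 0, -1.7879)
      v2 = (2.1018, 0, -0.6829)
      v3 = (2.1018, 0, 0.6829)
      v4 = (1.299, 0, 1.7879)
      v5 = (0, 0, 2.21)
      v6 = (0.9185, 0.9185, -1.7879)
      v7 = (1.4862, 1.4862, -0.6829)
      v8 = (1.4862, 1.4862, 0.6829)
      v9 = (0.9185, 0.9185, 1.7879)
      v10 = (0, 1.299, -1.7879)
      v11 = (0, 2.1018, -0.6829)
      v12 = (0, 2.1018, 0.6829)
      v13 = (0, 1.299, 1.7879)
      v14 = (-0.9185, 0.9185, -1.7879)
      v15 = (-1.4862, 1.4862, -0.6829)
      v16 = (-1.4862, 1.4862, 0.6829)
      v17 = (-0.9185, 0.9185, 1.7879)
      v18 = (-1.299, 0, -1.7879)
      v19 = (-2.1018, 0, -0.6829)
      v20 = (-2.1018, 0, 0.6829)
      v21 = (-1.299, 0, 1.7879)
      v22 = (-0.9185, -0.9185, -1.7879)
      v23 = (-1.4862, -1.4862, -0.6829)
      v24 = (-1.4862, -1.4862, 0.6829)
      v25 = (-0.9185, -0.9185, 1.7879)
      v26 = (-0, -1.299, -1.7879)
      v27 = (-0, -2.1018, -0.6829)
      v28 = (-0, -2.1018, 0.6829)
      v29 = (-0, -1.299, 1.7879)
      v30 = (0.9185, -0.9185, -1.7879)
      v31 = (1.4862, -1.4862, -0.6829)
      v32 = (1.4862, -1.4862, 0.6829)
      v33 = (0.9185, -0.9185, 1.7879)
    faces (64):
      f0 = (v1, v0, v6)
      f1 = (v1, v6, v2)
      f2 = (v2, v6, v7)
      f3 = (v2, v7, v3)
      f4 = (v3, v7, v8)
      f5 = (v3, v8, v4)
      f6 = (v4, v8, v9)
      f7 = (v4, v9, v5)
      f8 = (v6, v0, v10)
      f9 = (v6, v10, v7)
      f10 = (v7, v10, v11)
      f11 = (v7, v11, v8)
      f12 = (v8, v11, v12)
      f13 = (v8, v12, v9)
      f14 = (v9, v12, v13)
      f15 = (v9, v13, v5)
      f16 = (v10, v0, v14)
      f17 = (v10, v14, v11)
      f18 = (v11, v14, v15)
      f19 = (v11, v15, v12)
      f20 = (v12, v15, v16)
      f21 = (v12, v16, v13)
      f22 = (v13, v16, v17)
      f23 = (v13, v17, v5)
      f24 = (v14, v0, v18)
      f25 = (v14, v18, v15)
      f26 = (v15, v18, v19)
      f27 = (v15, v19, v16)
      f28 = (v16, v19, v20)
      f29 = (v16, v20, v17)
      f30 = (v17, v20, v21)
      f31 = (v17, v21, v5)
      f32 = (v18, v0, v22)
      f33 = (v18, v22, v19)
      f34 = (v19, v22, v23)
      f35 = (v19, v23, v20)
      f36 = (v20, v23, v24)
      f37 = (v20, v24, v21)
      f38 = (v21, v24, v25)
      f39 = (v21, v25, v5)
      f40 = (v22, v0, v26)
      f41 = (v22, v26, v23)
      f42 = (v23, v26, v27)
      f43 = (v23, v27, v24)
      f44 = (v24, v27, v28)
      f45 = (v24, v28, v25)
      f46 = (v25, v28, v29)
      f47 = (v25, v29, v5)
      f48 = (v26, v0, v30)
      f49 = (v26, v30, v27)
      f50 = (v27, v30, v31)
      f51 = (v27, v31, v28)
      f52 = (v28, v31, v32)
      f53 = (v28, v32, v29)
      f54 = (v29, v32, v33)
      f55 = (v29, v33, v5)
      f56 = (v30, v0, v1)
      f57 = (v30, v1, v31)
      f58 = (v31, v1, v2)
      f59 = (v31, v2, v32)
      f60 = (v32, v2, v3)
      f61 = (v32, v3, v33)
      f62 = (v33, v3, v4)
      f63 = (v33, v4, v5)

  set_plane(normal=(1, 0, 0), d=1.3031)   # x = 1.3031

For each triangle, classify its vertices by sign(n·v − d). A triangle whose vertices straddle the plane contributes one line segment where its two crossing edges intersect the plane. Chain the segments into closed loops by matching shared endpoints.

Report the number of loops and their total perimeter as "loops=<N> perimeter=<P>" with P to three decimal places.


Straddling triangles (18 of 64):
  (v1,v6,v2) [--+] → (1.3031, 0.619966, -1.42875)–(1.3031, 0, -1.78226)  len=0.7137
  (v2,v6,v7) [+-+] → (1.3031, 0.619966, -1.42875)–(1.3031, 1.3031, -1.0393)  len=0.7864
  (v3,v8,v4) [++-] → (1.3031, 0.0325503, 1.7637)–(1.3031, 0, 1.78226)  len=0.0375
  (v4,v8,v9) [-+-] → (1.3031, 0.0325503, 1.7637)–(1.3031, 1.3031, 1.0393)  len=1.4626
  (v6,v10,v7) [--+] → (1.3031, 1.46314, -0.819036)–(1.3031, 1.3031, -1.0393)  len=0.2723
  (v7,v10,v11) [+--] → (1.3031, 1.46314, -0.819036)–(1.3031, 1.56204, -0.6829)  len=0.1683
  (v7,v11,v8) [+-+] → (1.3031, 1.56204, -0.6829)–(1.3031, 1.56204, 0.514633)  len=1.1975
  (v8,v11,v12) [+--] → (1.3031, 1.56204, 0.514633)–(1.3031, 1.56204, 0.6829)  len=0.1683
  (v8,v12,v9) [+--] → (1.3031, 1.56204, 0.6829)–(1.3031, 1.3031, 1.0393)  len=0.4405
  (v27,v30,v31) [--+] → (1.3031, -1.3031, -1.0393)–(1.3031, -1.56204, -0.6829)  len=0.4405
  (v27,v31,v28) [-+-] → (1.3031, -1.56204, -0.6829)–(1.3031, -1.56204, -0.514633)  len=0.1683
  (v28,v31,v32) [-++] → (1.3031, -1.56204, -0.514633)–(1.3031, -1.56204, 0.6829)  len=1.1975
  (v28,v32,v29) [-+-] → (1.3031, -1.56204, 0.6829)–(1.3031, -1.46314, 0.819036)  len=0.1683
  (v29,v32,v33) [-+-] → (1.3031, -1.46314, 0.819036)–(1.3031, -1.3031, 1.0393)  len=0.2723
  (v30,v1,v31) [--+] → (1.3031, -0.0325503, -1.7637)–(1.3031, -1.3031, -1.0393)  len=1.4626
  (v31,v1,v2) [+-+] → (1.3031, -0.0325503, -1.7637)–(1.3031, 0, -1.78226)  len=0.0375
  (v32,v3,v33) [++-] → (1.3031, -0.619966, 1.42875)–(1.3031, -1.3031, 1.0393)  len=0.7864
  (v33,v3,v4) [-+-] → (1.3031, -0.619966, 1.42875)–(1.3031, 0, 1.78226)  len=0.7137

Chained into 1 loop(s):
  loop 1: 18 segments, perimeter = 10.4938
Total perimeter = 10.494

loops=1 perimeter=10.494


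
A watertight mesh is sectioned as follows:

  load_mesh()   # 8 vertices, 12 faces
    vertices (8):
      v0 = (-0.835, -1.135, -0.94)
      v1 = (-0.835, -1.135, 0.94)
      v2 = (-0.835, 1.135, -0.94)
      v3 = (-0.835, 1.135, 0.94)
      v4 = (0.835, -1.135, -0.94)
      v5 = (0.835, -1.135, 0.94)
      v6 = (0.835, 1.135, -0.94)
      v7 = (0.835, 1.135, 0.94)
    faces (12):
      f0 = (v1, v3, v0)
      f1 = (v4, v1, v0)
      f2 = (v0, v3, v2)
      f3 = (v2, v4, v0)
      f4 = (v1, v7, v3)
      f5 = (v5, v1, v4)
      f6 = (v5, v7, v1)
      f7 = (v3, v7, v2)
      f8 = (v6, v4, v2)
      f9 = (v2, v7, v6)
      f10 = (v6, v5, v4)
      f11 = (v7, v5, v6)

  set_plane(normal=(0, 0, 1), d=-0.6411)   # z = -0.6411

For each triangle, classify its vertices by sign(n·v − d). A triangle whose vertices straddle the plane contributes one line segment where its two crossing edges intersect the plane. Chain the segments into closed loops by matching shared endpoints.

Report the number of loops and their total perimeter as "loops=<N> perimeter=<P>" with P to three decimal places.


loops=1 perimeter=7.880

Straddling triangles (8 of 12):
  (v1,v3,v0) [++-] → (-0.835, -0.774094, -0.6411)–(-0.835, -1.135, -0.6411)  len=0.3609
  (v4,v1,v0) [-+-] → (0.569488, -1.135, -0.6411)–(-0.835, -1.135, -0.6411)  len=1.4045
  (v0,v3,v2) [-+-] → (-0.835, -0.774094, -0.6411)–(-0.835, 1.135, -0.6411)  len=1.9091
  (v5,v1,v4) [++-] → (0.569488, -1.135, -0.6411)–(0.835, -1.135, -0.6411)  len=0.2655
  (v3,v7,v2) [++-] → (-0.569488, 1.135, -0.6411)–(-0.835, 1.135, -0.6411)  len=0.2655
  (v2,v7,v6) [-+-] → (-0.569488, 1.135, -0.6411)–(0.835, 1.135, -0.6411)  len=1.4045
  (v6,v5,v4) [-+-] → (0.835, 0.774094, -0.6411)–(0.835, -1.135, -0.6411)  len=1.9091
  (v7,v5,v6) [++-] → (0.835, 0.774094, -0.6411)–(0.835, 1.135, -0.6411)  len=0.3609

Chained into 1 loop(s):
  loop 1: 8 segments, perimeter = 7.8800
Total perimeter = 7.880


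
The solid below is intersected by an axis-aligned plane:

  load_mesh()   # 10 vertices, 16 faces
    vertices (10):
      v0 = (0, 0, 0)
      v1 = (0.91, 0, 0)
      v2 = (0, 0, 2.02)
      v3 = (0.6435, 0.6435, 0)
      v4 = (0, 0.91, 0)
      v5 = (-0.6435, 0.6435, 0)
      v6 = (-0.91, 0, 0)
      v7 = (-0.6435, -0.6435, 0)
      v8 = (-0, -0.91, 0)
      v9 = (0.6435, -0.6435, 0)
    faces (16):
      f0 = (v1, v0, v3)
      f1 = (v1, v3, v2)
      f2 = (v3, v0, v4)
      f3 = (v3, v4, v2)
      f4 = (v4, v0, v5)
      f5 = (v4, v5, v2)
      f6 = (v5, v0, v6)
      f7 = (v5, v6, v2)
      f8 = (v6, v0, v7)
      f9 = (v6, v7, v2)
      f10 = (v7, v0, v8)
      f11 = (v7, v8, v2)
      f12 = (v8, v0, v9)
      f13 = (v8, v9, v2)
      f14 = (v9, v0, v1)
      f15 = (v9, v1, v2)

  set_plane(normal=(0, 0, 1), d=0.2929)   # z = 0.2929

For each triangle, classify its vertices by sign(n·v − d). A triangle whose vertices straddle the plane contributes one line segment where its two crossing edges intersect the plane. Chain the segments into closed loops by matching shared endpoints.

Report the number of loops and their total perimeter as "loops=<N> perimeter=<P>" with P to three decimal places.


loops=1 perimeter=4.764

Straddling triangles (8 of 16):
  (v1,v3,v2) [--+] → (0.550192, 0.550192, 0.2929)–(0.77805, 0, 0.2929)  len=0.5955
  (v3,v4,v2) [--+] → (0, 0.77805, 0.2929)–(0.550192, 0.550192, 0.2929)  len=0.5955
  (v4,v5,v2) [--+] → (-0.550192, 0.550192, 0.2929)–(0, 0.77805, 0.2929)  len=0.5955
  (v5,v6,v2) [--+] → (-0.77805, 0, 0.2929)–(-0.550192, 0.550192, 0.2929)  len=0.5955
  (v6,v7,v2) [--+] → (-0.550192, -0.550192, 0.2929)–(-0.77805, 0, 0.2929)  len=0.5955
  (v7,v8,v2) [--+] → (0, -0.77805, 0.2929)–(-0.550192, -0.550192, 0.2929)  len=0.5955
  (v8,v9,v2) [--+] → (0.550192, -0.550192, 0.2929)–(0, -0.77805, 0.2929)  len=0.5955
  (v9,v1,v2) [--+] → (0.77805, 0, 0.2929)–(0.550192, -0.550192, 0.2929)  len=0.5955

Chained into 1 loop(s):
  loop 1: 8 segments, perimeter = 4.7641
Total perimeter = 4.764


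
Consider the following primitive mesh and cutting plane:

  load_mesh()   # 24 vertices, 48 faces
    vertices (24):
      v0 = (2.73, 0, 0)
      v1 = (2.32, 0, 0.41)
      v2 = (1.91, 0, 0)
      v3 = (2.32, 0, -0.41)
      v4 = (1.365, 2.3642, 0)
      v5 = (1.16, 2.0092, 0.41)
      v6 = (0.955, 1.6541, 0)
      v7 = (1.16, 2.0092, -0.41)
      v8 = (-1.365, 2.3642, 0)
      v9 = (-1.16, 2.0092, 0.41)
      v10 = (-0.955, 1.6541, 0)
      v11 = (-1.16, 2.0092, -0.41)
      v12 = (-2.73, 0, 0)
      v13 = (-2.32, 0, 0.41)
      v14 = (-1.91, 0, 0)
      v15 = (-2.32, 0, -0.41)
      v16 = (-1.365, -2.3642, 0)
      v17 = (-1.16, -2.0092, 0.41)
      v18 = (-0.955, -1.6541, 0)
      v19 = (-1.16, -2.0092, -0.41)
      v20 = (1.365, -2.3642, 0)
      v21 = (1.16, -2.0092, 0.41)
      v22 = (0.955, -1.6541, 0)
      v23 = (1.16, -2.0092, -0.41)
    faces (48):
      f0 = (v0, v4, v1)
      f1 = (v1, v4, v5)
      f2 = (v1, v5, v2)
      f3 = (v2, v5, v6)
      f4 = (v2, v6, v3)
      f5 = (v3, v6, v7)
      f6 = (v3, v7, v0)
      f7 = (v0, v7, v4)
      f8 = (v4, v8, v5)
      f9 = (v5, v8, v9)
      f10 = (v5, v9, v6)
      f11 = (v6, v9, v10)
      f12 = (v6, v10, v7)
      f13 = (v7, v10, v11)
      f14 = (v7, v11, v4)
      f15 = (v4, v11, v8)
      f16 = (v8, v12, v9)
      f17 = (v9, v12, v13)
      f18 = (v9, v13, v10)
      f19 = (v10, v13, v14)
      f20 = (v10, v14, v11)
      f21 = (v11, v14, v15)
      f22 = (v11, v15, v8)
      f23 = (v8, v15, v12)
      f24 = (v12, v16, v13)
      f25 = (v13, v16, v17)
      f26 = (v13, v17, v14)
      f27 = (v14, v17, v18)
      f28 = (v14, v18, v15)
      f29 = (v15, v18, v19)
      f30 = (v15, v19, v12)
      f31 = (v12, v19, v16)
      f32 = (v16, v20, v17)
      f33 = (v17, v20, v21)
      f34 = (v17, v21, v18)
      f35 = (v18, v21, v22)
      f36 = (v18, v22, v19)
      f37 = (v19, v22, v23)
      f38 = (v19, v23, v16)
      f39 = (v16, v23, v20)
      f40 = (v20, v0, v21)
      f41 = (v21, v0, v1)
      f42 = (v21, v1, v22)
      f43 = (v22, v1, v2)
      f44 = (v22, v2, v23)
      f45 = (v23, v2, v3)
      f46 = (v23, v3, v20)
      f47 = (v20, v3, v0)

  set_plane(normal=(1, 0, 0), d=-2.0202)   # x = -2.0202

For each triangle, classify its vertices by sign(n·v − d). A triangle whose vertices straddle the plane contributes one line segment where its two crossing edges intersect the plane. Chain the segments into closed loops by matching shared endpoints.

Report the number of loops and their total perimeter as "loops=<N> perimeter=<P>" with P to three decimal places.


loops=1 perimeter=5.678

Straddling triangles (14 of 48):
  (v8,v12,v9) [+-+] → (-2.0202, 1.22938, 0)–(-2.0202, 0.908363, 0.185362)  len=0.3707
  (v9,v12,v13) [+--] → (-2.0202, 0.908363, 0.185362)–(-2.0202, 0.519274, 0.41)  len=0.4493
  (v9,v13,v10) [+-+] → (-2.0202, 0.519274, 0.41)–(-2.0202, 0.363296, 0.31995)  len=0.1801
  (v10,v13,v14) [+-+] → (-2.0202, 0.363296, 0.31995)–(-2.0202, 0, 0.1102)  len=0.4195
  (v11,v14,v15) [++-] → (-2.0202, 0, -0.1102)–(-2.0202, 0.519274, -0.41)  len=0.5996
  (v11,v15,v8) [+-+] → (-2.0202, 0.519274, -0.41)–(-2.0202, 0.742186, -0.28129)  len=0.2574
  (v8,v15,v12) [+--] → (-2.0202, 0.742186, -0.28129)–(-2.0202, 1.22938, 0)  len=0.5626
  (v12,v16,v13) [-+-] → (-2.0202, -1.22938, 0)–(-2.0202, -0.742186, 0.28129)  len=0.5626
  (v13,v16,v17) [-++] → (-2.0202, -0.742186, 0.28129)–(-2.0202, -0.519274, 0.41)  len=0.2574
  (v13,v17,v14) [-++] → (-2.0202, -0.519274, 0.41)–(-2.0202, 0, 0.1102)  len=0.5996
  (v14,v18,v15) [++-] → (-2.0202, -0.363296, -0.31995)–(-2.0202, 0, -0.1102)  len=0.4195
  (v15,v18,v19) [-++] → (-2.0202, -0.363296, -0.31995)–(-2.0202, -0.519274, -0.41)  len=0.1801
  (v15,v19,v12) [-+-] → (-2.0202, -0.519274, -0.41)–(-2.0202, -0.908363, -0.185362)  len=0.4493
  (v12,v19,v16) [-++] → (-2.0202, -0.908363, -0.185362)–(-2.0202, -1.22938, 0)  len=0.3707

Chained into 1 loop(s):
  loop 1: 14 segments, perimeter = 5.6783
Total perimeter = 5.678


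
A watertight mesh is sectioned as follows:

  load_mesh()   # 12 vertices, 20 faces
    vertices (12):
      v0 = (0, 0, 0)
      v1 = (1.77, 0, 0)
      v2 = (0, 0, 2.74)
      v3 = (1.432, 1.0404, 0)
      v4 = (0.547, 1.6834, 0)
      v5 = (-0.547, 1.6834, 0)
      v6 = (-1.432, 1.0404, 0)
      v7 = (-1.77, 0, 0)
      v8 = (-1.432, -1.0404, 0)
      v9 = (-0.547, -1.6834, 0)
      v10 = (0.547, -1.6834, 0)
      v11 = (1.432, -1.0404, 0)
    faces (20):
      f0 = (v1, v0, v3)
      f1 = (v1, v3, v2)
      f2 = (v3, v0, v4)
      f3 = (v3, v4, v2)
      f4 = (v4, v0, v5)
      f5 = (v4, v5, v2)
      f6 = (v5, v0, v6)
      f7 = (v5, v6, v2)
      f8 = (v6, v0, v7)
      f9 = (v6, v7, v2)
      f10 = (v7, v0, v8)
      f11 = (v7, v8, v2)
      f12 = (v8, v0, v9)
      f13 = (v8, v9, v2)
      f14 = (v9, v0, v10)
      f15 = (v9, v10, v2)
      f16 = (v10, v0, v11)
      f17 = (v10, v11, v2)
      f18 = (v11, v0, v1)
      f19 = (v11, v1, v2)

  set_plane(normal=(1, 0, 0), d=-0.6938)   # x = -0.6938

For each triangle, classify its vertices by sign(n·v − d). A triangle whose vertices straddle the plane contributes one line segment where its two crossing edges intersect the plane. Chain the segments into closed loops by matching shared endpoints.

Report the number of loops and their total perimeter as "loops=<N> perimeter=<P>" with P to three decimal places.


loops=1 perimeter=7.829

Straddling triangles (8 of 20):
  (v5,v0,v6) [++-] → (-0.6938, 0.504071, 0)–(-0.6938, 1.57674, 0)  len=1.0727
  (v5,v6,v2) [+-+] → (-0.6938, 1.57674, 0)–(-0.6938, 0.504071, 1.41248)  len=1.7736
  (v6,v0,v7) [-+-] → (-0.6938, 0.504071, 0)–(-0.6938, 0, 0)  len=0.5041
  (v6,v7,v2) [--+] → (-0.6938, 0, 1.66598)–(-0.6938, 0.504071, 1.41248)  len=0.5642
  (v7,v0,v8) [-+-] → (-0.6938, 0, 0)–(-0.6938, -0.504071, 0)  len=0.5041
  (v7,v8,v2) [--+] → (-0.6938, -0.504071, 1.41248)–(-0.6938, 0, 1.66598)  len=0.5642
  (v8,v0,v9) [-++] → (-0.6938, -0.504071, 0)–(-0.6938, -1.57674, 0)  len=1.0727
  (v8,v9,v2) [-++] → (-0.6938, -1.57674, 0)–(-0.6938, -0.504071, 1.41248)  len=1.7736

Chained into 1 loop(s):
  loop 1: 8 segments, perimeter = 7.8292
Total perimeter = 7.829


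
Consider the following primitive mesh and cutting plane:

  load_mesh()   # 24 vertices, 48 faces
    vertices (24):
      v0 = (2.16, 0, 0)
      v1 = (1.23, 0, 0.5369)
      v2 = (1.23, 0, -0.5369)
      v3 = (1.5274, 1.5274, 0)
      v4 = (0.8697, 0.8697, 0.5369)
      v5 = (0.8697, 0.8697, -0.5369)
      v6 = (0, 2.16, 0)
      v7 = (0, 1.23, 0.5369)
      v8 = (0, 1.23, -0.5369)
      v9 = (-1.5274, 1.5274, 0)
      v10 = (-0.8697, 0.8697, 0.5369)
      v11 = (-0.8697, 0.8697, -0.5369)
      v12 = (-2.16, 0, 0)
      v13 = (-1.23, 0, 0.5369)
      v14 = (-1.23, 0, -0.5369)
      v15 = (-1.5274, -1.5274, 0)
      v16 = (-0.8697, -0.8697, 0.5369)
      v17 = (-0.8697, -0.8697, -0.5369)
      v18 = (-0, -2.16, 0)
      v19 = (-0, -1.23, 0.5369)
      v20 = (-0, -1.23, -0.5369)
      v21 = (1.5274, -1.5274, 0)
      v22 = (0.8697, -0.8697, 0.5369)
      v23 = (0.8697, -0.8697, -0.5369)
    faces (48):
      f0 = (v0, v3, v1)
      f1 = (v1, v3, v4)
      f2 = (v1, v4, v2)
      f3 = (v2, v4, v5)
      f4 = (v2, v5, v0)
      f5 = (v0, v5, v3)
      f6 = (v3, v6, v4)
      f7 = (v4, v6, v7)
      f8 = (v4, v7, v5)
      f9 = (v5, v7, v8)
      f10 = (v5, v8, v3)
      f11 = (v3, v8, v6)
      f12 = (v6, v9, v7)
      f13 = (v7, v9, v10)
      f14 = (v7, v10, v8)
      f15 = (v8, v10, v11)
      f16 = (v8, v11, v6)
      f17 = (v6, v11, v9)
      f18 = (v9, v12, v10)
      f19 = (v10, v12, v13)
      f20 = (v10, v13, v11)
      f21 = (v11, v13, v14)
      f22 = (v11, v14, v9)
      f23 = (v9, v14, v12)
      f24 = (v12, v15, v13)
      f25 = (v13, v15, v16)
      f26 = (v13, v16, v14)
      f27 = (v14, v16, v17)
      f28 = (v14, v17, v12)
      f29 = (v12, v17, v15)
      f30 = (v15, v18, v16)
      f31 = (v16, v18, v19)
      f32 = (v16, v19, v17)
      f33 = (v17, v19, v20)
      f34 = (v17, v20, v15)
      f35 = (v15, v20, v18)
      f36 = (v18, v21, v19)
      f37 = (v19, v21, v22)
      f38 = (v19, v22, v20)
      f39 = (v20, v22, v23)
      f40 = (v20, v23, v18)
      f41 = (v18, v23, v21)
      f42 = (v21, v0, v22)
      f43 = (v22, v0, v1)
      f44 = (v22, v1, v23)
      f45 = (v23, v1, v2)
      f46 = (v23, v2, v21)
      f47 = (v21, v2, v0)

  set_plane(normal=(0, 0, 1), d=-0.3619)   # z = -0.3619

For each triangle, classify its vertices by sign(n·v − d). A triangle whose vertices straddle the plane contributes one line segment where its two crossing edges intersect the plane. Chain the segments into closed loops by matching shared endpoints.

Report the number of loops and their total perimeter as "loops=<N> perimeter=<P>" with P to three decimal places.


loops=2 perimeter=16.918

Straddling triangles (32 of 48):
  (v1,v4,v2) [++-] → (1.17128, 0.141737, -0.3619)–(1.23, 0, -0.3619)  len=0.1534
  (v2,v4,v5) [-+-] → (1.17128, 0.141737, -0.3619)–(0.8697, 0.8697, -0.3619)  len=0.7880
  (v2,v5,v0) [--+] → (1.29027, 0.586225, -0.3619)–(1.53313, 0, -0.3619)  len=0.6345
  (v0,v5,v3) [+-+] → (1.29027, 0.586225, -0.3619)–(1.08407, 1.08407, -0.3619)  len=0.5389
  (v4,v7,v5) [++-] → (0.727963, 0.928419, -0.3619)–(0.8697, 0.8697, -0.3619)  len=0.1534
  (v5,v7,v8) [-+-] → (0.727963, 0.928419, -0.3619)–(0, 1.23, -0.3619)  len=0.7880
  (v5,v8,v3) [--+] → (0.497849, 1.32694, -0.3619)–(1.08407, 1.08407, -0.3619)  len=0.6345
  (v3,v8,v6) [+-+] → (0.497849, 1.32694, -0.3619)–(0, 1.53313, -0.3619)  len=0.5389
  (v7,v10,v8) [++-] → (-0.141737, 1.17128, -0.3619)–(0, 1.23, -0.3619)  len=0.1534
  (v8,v10,v11) [-+-] → (-0.141737, 1.17128, -0.3619)–(-0.8697, 0.8697, -0.3619)  len=0.7880
  (v8,v11,v6) [--+] → (-0.586225, 1.29027, -0.3619)–(0, 1.53313, -0.3619)  len=0.6345
  (v6,v11,v9) [+-+] → (-0.586225, 1.29027, -0.3619)–(-1.08407, 1.08407, -0.3619)  len=0.5389
  (v10,v13,v11) [++-] → (-0.928419, 0.727963, -0.3619)–(-0.8697, 0.8697, -0.3619)  len=0.1534
  (v11,v13,v14) [-+-] → (-0.928419, 0.727963, -0.3619)–(-1.23, 0, -0.3619)  len=0.7880
  (v11,v14,v9) [--+] → (-1.32694, 0.497849, -0.3619)–(-1.08407, 1.08407, -0.3619)  len=0.6345
  (v9,v14,v12) [+-+] → (-1.32694, 0.497849, -0.3619)–(-1.53313, 0, -0.3619)  len=0.5389
  (v13,v16,v14) [++-] → (-1.17128, -0.141737, -0.3619)–(-1.23, 0, -0.3619)  len=0.1534
  (v14,v16,v17) [-+-] → (-1.17128, -0.141737, -0.3619)–(-0.8697, -0.8697, -0.3619)  len=0.7880
  (v14,v17,v12) [--+] → (-1.29027, -0.586225, -0.3619)–(-1.53313, 0, -0.3619)  len=0.6345
  (v12,v17,v15) [+-+] → (-1.29027, -0.586225, -0.3619)–(-1.08407, -1.08407, -0.3619)  len=0.5389
  (v16,v19,v17) [++-] → (-0.727963, -0.928419, -0.3619)–(-0.8697, -0.8697, -0.3619)  len=0.1534
  (v17,v19,v20) [-+-] → (-0.727963, -0.928419, -0.3619)–(0, -1.23, -0.3619)  len=0.7880
  (v17,v20,v15) [--+] → (-0.497849, -1.32694, -0.3619)–(-1.08407, -1.08407, -0.3619)  len=0.6345
  (v15,v20,v18) [+-+] → (-0.497849, -1.32694, -0.3619)–(0, -1.53313, -0.3619)  len=0.5389
  (v19,v22,v20) [++-] → (0.141737, -1.17128, -0.3619)–(0, -1.23, -0.3619)  len=0.1534
  (v20,v22,v23) [-+-] → (0.141737, -1.17128, -0.3619)–(0.8697, -0.8697, -0.3619)  len=0.7880
  (v20,v23,v18) [--+] → (0.586225, -1.29027, -0.3619)–(0, -1.53313, -0.3619)  len=0.6345
  (v18,v23,v21) [+-+] → (0.586225, -1.29027, -0.3619)–(1.08407, -1.08407, -0.3619)  len=0.5389
  (v22,v1,v23) [++-] → (0.928419, -0.727963, -0.3619)–(0.8697, -0.8697, -0.3619)  len=0.1534
  (v23,v1,v2) [-+-] → (0.928419, -0.727963, -0.3619)–(1.23, 0, -0.3619)  len=0.7880
  (v23,v2,v21) [--+] → (1.32694, -0.497849, -0.3619)–(1.08407, -1.08407, -0.3619)  len=0.6345
  (v21,v2,v0) [+-+] → (1.32694, -0.497849, -0.3619)–(1.53313, 0, -0.3619)  len=0.5389

Chained into 2 loop(s):
  loop 1: 16 segments, perimeter = 7.5310
  loop 2: 16 segments, perimeter = 9.3872
Total perimeter = 16.918


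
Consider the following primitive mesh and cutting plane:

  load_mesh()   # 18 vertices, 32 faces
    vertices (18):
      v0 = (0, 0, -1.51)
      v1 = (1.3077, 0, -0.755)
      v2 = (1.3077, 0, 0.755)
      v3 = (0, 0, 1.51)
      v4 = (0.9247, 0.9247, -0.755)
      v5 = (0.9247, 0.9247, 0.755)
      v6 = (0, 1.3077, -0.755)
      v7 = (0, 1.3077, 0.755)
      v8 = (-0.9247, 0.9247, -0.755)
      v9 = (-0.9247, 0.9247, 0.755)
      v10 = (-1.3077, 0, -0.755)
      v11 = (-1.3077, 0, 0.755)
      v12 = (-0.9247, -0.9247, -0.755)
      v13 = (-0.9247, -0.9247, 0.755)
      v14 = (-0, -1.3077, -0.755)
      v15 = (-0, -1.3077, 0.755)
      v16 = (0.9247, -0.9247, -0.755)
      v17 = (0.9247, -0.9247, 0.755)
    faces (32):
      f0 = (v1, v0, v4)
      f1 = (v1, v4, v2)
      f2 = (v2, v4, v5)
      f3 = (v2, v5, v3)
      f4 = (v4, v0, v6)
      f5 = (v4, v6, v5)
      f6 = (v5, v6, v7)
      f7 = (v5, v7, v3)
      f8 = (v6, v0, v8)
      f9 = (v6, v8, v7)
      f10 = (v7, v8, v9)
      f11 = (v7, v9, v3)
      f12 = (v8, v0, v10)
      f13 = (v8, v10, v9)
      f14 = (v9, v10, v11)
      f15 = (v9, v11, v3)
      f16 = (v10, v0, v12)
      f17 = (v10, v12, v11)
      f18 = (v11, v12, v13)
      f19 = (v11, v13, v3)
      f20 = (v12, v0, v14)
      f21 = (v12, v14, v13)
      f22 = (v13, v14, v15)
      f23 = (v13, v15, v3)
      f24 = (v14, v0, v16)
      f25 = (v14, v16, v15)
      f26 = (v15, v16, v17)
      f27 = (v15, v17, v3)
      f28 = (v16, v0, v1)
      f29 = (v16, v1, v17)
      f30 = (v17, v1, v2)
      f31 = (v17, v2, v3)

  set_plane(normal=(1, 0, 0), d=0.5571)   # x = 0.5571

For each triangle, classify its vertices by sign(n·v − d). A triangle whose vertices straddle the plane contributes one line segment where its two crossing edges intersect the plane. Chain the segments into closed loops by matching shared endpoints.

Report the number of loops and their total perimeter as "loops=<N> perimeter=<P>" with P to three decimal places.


loops=1 perimeter=7.712

Straddling triangles (12 of 32):
  (v1,v0,v4) [+-+] → (0.5571, 0, -1.18836)–(0.5571, 0.5571, -1.05514)  len=0.5728
  (v2,v5,v3) [++-] → (0.5571, 0.5571, 1.05514)–(0.5571, 0, 1.18836)  len=0.5728
  (v4,v0,v6) [+--] → (0.5571, 0.5571, -1.05514)–(0.5571, 1.07696, -0.755)  len=0.6003
  (v4,v6,v5) [+-+] → (0.5571, 1.07696, -0.755)–(0.5571, 1.07696, 0.154723)  len=0.9097
  (v5,v6,v7) [+--] → (0.5571, 1.07696, 0.154723)–(0.5571, 1.07696, 0.755)  len=0.6003
  (v5,v7,v3) [+--] → (0.5571, 1.07696, 0.755)–(0.5571, 0.5571, 1.05514)  len=0.6003
  (v14,v0,v16) [--+] → (0.5571, -0.5571, -1.05514)–(0.5571, -1.07696, -0.755)  len=0.6003
  (v14,v16,v15) [-+-] → (0.5571, -1.07696, -0.755)–(0.5571, -1.07696, -0.154723)  len=0.6003
  (v15,v16,v17) [-++] → (0.5571, -1.07696, -0.154723)–(0.5571, -1.07696, 0.755)  len=0.9097
  (v15,v17,v3) [-+-] → (0.5571, -1.07696, 0.755)–(0.5571, -0.5571, 1.05514)  len=0.6003
  (v16,v0,v1) [+-+] → (0.5571, -0.5571, -1.05514)–(0.5571, 0, -1.18836)  len=0.5728
  (v17,v2,v3) [++-] → (0.5571, 0, 1.18836)–(0.5571, -0.5571, 1.05514)  len=0.5728

Chained into 1 loop(s):
  loop 1: 12 segments, perimeter = 7.7123
Total perimeter = 7.712


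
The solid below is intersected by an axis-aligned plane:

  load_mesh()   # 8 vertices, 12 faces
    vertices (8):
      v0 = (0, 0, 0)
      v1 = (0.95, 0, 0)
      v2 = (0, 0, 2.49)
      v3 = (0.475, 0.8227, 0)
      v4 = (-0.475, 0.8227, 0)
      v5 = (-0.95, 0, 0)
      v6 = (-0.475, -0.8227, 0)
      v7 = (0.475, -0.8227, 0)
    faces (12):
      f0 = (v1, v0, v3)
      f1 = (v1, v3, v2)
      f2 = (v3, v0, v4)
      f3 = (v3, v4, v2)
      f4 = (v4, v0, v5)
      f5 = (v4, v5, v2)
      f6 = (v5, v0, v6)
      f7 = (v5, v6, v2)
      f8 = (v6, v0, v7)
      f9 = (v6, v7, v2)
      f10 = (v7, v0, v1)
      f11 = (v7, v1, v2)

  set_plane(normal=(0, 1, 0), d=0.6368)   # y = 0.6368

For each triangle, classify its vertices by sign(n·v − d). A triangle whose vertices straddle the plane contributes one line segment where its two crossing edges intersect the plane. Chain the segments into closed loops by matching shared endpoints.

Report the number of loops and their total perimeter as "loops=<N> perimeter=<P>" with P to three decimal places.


loops=1 perimeter=3.104

Straddling triangles (6 of 12):
  (v1,v0,v3) [--+] → (0.367667, 0.6368, 0)–(0.582333, 0.6368, 0)  len=0.2147
  (v1,v3,v2) [-+-] → (0.582333, 0.6368, 0)–(0.367667, 0.6368, 0.562649)  len=0.6022
  (v3,v0,v4) [+-+] → (0.367667, 0.6368, 0)–(-0.367667, 0.6368, 0)  len=0.7353
  (v3,v4,v2) [++-] → (-0.367667, 0.6368, 0.562649)–(0.367667, 0.6368, 0.562649)  len=0.7353
  (v4,v0,v5) [+--] → (-0.367667, 0.6368, 0)–(-0.582333, 0.6368, 0)  len=0.2147
  (v4,v5,v2) [+--] → (-0.582333, 0.6368, 0)–(-0.367667, 0.6368, 0.562649)  len=0.6022

Chained into 1 loop(s):
  loop 1: 6 segments, perimeter = 3.1044
Total perimeter = 3.104


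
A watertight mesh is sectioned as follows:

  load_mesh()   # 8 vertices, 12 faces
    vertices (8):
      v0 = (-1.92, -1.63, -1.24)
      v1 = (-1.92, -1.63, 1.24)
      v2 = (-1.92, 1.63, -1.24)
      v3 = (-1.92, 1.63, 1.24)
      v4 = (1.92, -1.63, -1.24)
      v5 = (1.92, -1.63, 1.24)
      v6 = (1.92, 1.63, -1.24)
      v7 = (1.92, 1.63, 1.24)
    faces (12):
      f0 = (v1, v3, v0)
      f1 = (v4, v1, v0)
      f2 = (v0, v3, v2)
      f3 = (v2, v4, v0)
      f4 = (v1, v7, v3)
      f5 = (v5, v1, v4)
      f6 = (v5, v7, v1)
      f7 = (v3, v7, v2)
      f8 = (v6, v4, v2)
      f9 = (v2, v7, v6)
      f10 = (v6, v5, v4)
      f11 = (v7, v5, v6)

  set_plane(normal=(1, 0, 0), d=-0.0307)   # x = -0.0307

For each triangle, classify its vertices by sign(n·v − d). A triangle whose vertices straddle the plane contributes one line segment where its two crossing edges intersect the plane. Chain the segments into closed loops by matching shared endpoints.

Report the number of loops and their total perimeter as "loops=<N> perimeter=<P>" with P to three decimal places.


loops=1 perimeter=11.480

Straddling triangles (8 of 12):
  (v4,v1,v0) [+--] → (-0.0307, -1.63, 0.0198271)–(-0.0307, -1.63, -1.24)  len=1.2598
  (v2,v4,v0) [-+-] → (-0.0307, 0.026063, -1.24)–(-0.0307, -1.63, -1.24)  len=1.6561
  (v1,v7,v3) [-+-] → (-0.0307, -0.026063, 1.24)–(-0.0307, 1.63, 1.24)  len=1.6561
  (v5,v1,v4) [+-+] → (-0.0307, -1.63, 1.24)–(-0.0307, -1.63, 0.0198271)  len=1.2202
  (v5,v7,v1) [++-] → (-0.0307, -0.026063, 1.24)–(-0.0307, -1.63, 1.24)  len=1.6039
  (v3,v7,v2) [-+-] → (-0.0307, 1.63, 1.24)–(-0.0307, 1.63, -0.0198271)  len=1.2598
  (v6,v4,v2) [++-] → (-0.0307, 0.026063, -1.24)–(-0.0307, 1.63, -1.24)  len=1.6039
  (v2,v7,v6) [-++] → (-0.0307, 1.63, -0.0198271)–(-0.0307, 1.63, -1.24)  len=1.2202

Chained into 1 loop(s):
  loop 1: 8 segments, perimeter = 11.4800
Total perimeter = 11.480
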